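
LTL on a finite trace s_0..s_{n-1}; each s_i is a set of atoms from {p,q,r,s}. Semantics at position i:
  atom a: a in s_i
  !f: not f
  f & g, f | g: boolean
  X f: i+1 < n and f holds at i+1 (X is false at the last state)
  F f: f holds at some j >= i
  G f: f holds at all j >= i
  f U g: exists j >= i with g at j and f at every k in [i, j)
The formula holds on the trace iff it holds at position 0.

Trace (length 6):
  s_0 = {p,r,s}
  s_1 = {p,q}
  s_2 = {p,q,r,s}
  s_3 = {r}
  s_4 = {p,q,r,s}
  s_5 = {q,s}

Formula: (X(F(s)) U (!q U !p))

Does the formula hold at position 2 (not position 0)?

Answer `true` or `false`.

Answer: true

Derivation:
s_0={p,r,s}: (X(F(s)) U (!q U !p))=True X(F(s))=True F(s)=True s=True (!q U !p)=False !q=True q=False !p=False p=True
s_1={p,q}: (X(F(s)) U (!q U !p))=True X(F(s))=True F(s)=True s=False (!q U !p)=False !q=False q=True !p=False p=True
s_2={p,q,r,s}: (X(F(s)) U (!q U !p))=True X(F(s))=True F(s)=True s=True (!q U !p)=False !q=False q=True !p=False p=True
s_3={r}: (X(F(s)) U (!q U !p))=True X(F(s))=True F(s)=True s=False (!q U !p)=True !q=True q=False !p=True p=False
s_4={p,q,r,s}: (X(F(s)) U (!q U !p))=True X(F(s))=True F(s)=True s=True (!q U !p)=False !q=False q=True !p=False p=True
s_5={q,s}: (X(F(s)) U (!q U !p))=True X(F(s))=False F(s)=True s=True (!q U !p)=True !q=False q=True !p=True p=False
Evaluating at position 2: result = True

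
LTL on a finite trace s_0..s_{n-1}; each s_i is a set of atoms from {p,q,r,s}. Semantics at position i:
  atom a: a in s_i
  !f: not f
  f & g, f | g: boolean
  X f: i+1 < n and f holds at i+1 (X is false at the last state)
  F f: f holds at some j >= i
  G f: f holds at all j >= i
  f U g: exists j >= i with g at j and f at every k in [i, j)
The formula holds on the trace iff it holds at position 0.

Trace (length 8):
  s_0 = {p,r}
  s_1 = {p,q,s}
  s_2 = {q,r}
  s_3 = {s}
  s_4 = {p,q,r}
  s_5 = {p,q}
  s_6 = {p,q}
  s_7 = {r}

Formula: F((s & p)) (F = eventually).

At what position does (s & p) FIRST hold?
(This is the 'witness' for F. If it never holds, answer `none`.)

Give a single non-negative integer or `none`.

Answer: 1

Derivation:
s_0={p,r}: (s & p)=False s=False p=True
s_1={p,q,s}: (s & p)=True s=True p=True
s_2={q,r}: (s & p)=False s=False p=False
s_3={s}: (s & p)=False s=True p=False
s_4={p,q,r}: (s & p)=False s=False p=True
s_5={p,q}: (s & p)=False s=False p=True
s_6={p,q}: (s & p)=False s=False p=True
s_7={r}: (s & p)=False s=False p=False
F((s & p)) holds; first witness at position 1.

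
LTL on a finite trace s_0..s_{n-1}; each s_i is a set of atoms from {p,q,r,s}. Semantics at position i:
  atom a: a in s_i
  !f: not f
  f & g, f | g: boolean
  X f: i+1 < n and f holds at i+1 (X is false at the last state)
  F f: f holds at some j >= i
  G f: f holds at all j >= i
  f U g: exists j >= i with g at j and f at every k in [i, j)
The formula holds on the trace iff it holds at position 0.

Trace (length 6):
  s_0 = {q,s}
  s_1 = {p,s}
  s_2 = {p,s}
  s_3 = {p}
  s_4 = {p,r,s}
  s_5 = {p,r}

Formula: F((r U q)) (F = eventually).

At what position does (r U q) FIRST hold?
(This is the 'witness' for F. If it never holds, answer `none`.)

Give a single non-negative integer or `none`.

Answer: 0

Derivation:
s_0={q,s}: (r U q)=True r=False q=True
s_1={p,s}: (r U q)=False r=False q=False
s_2={p,s}: (r U q)=False r=False q=False
s_3={p}: (r U q)=False r=False q=False
s_4={p,r,s}: (r U q)=False r=True q=False
s_5={p,r}: (r U q)=False r=True q=False
F((r U q)) holds; first witness at position 0.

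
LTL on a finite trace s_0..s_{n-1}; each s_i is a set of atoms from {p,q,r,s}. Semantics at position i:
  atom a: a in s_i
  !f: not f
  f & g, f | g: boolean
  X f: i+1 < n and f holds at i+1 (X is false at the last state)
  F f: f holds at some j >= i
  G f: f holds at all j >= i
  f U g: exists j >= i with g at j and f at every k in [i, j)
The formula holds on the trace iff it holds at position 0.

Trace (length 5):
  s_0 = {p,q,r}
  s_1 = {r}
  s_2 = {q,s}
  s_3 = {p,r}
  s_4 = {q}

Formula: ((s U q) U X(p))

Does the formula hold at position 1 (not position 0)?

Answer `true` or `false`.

Answer: false

Derivation:
s_0={p,q,r}: ((s U q) U X(p))=False (s U q)=True s=False q=True X(p)=False p=True
s_1={r}: ((s U q) U X(p))=False (s U q)=False s=False q=False X(p)=False p=False
s_2={q,s}: ((s U q) U X(p))=True (s U q)=True s=True q=True X(p)=True p=False
s_3={p,r}: ((s U q) U X(p))=False (s U q)=False s=False q=False X(p)=False p=True
s_4={q}: ((s U q) U X(p))=False (s U q)=True s=False q=True X(p)=False p=False
Evaluating at position 1: result = False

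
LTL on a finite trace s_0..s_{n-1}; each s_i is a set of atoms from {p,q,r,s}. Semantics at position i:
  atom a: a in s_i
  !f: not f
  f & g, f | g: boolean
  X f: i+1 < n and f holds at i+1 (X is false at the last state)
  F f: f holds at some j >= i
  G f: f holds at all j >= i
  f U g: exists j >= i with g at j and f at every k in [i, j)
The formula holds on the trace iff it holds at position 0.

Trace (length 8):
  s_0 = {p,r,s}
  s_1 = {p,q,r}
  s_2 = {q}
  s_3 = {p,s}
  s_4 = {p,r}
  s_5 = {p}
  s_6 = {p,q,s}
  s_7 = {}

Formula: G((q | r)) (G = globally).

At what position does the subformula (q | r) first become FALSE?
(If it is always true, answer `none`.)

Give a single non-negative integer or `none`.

s_0={p,r,s}: (q | r)=True q=False r=True
s_1={p,q,r}: (q | r)=True q=True r=True
s_2={q}: (q | r)=True q=True r=False
s_3={p,s}: (q | r)=False q=False r=False
s_4={p,r}: (q | r)=True q=False r=True
s_5={p}: (q | r)=False q=False r=False
s_6={p,q,s}: (q | r)=True q=True r=False
s_7={}: (q | r)=False q=False r=False
G((q | r)) holds globally = False
First violation at position 3.

Answer: 3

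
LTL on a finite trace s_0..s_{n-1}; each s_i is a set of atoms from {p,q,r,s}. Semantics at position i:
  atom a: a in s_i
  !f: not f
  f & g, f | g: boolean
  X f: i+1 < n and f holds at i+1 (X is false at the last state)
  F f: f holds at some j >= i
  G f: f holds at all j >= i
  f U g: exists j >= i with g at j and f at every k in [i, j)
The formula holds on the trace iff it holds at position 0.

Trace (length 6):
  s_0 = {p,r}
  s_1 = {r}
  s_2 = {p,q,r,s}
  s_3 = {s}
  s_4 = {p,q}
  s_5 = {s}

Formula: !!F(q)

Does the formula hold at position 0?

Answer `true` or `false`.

s_0={p,r}: !!F(q)=True !F(q)=False F(q)=True q=False
s_1={r}: !!F(q)=True !F(q)=False F(q)=True q=False
s_2={p,q,r,s}: !!F(q)=True !F(q)=False F(q)=True q=True
s_3={s}: !!F(q)=True !F(q)=False F(q)=True q=False
s_4={p,q}: !!F(q)=True !F(q)=False F(q)=True q=True
s_5={s}: !!F(q)=False !F(q)=True F(q)=False q=False

Answer: true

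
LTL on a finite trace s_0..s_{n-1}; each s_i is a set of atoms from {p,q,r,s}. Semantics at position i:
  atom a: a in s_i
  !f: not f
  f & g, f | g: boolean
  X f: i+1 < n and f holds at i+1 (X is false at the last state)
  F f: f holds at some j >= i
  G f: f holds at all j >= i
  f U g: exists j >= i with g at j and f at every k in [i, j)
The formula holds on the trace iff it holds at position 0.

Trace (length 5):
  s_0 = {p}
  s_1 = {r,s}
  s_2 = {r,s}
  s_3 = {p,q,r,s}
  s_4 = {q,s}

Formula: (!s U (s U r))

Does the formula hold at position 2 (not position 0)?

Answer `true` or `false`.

Answer: true

Derivation:
s_0={p}: (!s U (s U r))=True !s=True s=False (s U r)=False r=False
s_1={r,s}: (!s U (s U r))=True !s=False s=True (s U r)=True r=True
s_2={r,s}: (!s U (s U r))=True !s=False s=True (s U r)=True r=True
s_3={p,q,r,s}: (!s U (s U r))=True !s=False s=True (s U r)=True r=True
s_4={q,s}: (!s U (s U r))=False !s=False s=True (s U r)=False r=False
Evaluating at position 2: result = True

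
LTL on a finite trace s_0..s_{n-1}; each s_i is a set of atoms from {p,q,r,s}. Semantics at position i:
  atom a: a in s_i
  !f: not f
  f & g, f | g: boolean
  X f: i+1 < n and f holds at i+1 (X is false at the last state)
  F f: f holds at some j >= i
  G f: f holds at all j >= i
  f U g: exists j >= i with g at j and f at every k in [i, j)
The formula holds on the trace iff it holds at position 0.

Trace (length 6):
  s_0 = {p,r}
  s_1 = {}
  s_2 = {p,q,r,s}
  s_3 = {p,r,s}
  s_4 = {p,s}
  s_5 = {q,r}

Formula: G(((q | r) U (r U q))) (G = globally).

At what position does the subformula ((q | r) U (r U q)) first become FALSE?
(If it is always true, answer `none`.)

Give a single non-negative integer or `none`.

s_0={p,r}: ((q | r) U (r U q))=False (q | r)=True q=False r=True (r U q)=False
s_1={}: ((q | r) U (r U q))=False (q | r)=False q=False r=False (r U q)=False
s_2={p,q,r,s}: ((q | r) U (r U q))=True (q | r)=True q=True r=True (r U q)=True
s_3={p,r,s}: ((q | r) U (r U q))=False (q | r)=True q=False r=True (r U q)=False
s_4={p,s}: ((q | r) U (r U q))=False (q | r)=False q=False r=False (r U q)=False
s_5={q,r}: ((q | r) U (r U q))=True (q | r)=True q=True r=True (r U q)=True
G(((q | r) U (r U q))) holds globally = False
First violation at position 0.

Answer: 0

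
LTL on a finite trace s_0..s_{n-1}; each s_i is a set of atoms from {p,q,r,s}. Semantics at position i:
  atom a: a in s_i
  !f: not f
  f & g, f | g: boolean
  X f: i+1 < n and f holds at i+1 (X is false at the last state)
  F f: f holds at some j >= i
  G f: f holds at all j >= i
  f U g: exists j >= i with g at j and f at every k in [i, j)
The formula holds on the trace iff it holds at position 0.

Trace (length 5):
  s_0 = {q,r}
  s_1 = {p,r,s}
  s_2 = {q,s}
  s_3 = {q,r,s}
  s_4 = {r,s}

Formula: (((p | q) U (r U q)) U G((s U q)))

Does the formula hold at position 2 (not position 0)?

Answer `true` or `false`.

s_0={q,r}: (((p | q) U (r U q)) U G((s U q)))=False ((p | q) U (r U q))=True (p | q)=True p=False q=True (r U q)=True r=True G((s U q))=False (s U q)=True s=False
s_1={p,r,s}: (((p | q) U (r U q)) U G((s U q)))=False ((p | q) U (r U q))=True (p | q)=True p=True q=False (r U q)=True r=True G((s U q))=False (s U q)=True s=True
s_2={q,s}: (((p | q) U (r U q)) U G((s U q)))=False ((p | q) U (r U q))=True (p | q)=True p=False q=True (r U q)=True r=False G((s U q))=False (s U q)=True s=True
s_3={q,r,s}: (((p | q) U (r U q)) U G((s U q)))=False ((p | q) U (r U q))=True (p | q)=True p=False q=True (r U q)=True r=True G((s U q))=False (s U q)=True s=True
s_4={r,s}: (((p | q) U (r U q)) U G((s U q)))=False ((p | q) U (r U q))=False (p | q)=False p=False q=False (r U q)=False r=True G((s U q))=False (s U q)=False s=True
Evaluating at position 2: result = False

Answer: false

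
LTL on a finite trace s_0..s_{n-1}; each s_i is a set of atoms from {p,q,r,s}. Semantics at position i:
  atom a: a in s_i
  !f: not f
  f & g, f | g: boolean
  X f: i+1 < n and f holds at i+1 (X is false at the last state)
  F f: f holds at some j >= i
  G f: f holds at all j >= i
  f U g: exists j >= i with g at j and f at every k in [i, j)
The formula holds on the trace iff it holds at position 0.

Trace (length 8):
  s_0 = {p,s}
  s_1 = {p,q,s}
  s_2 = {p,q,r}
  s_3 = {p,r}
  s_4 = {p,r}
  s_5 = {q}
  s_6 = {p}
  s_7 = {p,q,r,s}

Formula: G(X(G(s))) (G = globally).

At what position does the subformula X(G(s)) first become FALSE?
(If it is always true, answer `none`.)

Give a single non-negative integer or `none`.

s_0={p,s}: X(G(s))=False G(s)=False s=True
s_1={p,q,s}: X(G(s))=False G(s)=False s=True
s_2={p,q,r}: X(G(s))=False G(s)=False s=False
s_3={p,r}: X(G(s))=False G(s)=False s=False
s_4={p,r}: X(G(s))=False G(s)=False s=False
s_5={q}: X(G(s))=False G(s)=False s=False
s_6={p}: X(G(s))=True G(s)=False s=False
s_7={p,q,r,s}: X(G(s))=False G(s)=True s=True
G(X(G(s))) holds globally = False
First violation at position 0.

Answer: 0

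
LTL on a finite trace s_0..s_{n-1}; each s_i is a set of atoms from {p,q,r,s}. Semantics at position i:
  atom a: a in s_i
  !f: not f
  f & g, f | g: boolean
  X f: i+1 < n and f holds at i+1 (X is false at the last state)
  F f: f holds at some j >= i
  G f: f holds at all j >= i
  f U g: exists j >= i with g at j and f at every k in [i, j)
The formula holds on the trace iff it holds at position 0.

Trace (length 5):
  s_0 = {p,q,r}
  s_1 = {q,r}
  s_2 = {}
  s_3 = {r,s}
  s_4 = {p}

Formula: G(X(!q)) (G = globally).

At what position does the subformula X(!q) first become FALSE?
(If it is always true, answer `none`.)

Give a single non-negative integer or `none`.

Answer: 0

Derivation:
s_0={p,q,r}: X(!q)=False !q=False q=True
s_1={q,r}: X(!q)=True !q=False q=True
s_2={}: X(!q)=True !q=True q=False
s_3={r,s}: X(!q)=True !q=True q=False
s_4={p}: X(!q)=False !q=True q=False
G(X(!q)) holds globally = False
First violation at position 0.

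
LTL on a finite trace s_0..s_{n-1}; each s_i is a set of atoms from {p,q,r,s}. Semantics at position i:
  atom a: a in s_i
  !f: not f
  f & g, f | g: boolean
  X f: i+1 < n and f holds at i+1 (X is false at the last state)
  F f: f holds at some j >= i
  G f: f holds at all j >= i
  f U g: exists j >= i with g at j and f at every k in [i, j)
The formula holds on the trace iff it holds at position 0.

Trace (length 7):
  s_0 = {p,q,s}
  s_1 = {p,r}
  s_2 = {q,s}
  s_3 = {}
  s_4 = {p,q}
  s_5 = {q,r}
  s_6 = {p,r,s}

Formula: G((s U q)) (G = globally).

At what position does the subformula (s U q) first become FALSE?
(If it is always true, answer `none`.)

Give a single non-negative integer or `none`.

s_0={p,q,s}: (s U q)=True s=True q=True
s_1={p,r}: (s U q)=False s=False q=False
s_2={q,s}: (s U q)=True s=True q=True
s_3={}: (s U q)=False s=False q=False
s_4={p,q}: (s U q)=True s=False q=True
s_5={q,r}: (s U q)=True s=False q=True
s_6={p,r,s}: (s U q)=False s=True q=False
G((s U q)) holds globally = False
First violation at position 1.

Answer: 1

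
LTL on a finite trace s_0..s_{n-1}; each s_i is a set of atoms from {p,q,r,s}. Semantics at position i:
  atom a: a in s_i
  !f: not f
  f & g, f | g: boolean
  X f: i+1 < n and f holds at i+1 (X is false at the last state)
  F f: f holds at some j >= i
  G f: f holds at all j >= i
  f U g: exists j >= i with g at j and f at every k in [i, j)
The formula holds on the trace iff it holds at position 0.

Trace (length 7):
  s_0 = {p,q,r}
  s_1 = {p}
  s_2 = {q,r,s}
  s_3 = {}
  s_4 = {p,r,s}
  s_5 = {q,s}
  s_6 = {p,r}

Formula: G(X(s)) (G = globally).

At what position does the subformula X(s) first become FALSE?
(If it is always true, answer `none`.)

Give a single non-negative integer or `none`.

s_0={p,q,r}: X(s)=False s=False
s_1={p}: X(s)=True s=False
s_2={q,r,s}: X(s)=False s=True
s_3={}: X(s)=True s=False
s_4={p,r,s}: X(s)=True s=True
s_5={q,s}: X(s)=False s=True
s_6={p,r}: X(s)=False s=False
G(X(s)) holds globally = False
First violation at position 0.

Answer: 0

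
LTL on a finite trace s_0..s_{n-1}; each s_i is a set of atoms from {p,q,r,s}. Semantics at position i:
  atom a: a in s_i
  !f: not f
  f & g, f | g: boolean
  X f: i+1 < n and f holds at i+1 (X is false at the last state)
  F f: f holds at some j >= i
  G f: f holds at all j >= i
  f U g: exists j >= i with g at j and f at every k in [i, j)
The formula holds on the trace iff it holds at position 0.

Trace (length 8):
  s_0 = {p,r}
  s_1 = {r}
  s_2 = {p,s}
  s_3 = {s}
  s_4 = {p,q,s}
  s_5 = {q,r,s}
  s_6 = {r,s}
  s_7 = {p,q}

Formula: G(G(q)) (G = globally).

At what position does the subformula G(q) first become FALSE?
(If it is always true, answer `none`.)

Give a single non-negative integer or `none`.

s_0={p,r}: G(q)=False q=False
s_1={r}: G(q)=False q=False
s_2={p,s}: G(q)=False q=False
s_3={s}: G(q)=False q=False
s_4={p,q,s}: G(q)=False q=True
s_5={q,r,s}: G(q)=False q=True
s_6={r,s}: G(q)=False q=False
s_7={p,q}: G(q)=True q=True
G(G(q)) holds globally = False
First violation at position 0.

Answer: 0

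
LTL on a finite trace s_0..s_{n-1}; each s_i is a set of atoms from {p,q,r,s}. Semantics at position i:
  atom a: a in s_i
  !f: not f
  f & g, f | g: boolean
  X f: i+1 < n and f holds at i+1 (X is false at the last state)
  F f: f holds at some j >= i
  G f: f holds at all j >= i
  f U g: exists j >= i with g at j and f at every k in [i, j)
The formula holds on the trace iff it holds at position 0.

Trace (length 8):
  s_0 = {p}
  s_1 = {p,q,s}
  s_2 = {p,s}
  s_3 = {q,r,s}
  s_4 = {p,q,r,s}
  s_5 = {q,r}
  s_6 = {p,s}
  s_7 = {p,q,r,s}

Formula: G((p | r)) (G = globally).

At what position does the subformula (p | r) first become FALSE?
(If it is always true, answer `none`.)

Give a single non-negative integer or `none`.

Answer: none

Derivation:
s_0={p}: (p | r)=True p=True r=False
s_1={p,q,s}: (p | r)=True p=True r=False
s_2={p,s}: (p | r)=True p=True r=False
s_3={q,r,s}: (p | r)=True p=False r=True
s_4={p,q,r,s}: (p | r)=True p=True r=True
s_5={q,r}: (p | r)=True p=False r=True
s_6={p,s}: (p | r)=True p=True r=False
s_7={p,q,r,s}: (p | r)=True p=True r=True
G((p | r)) holds globally = True
No violation — formula holds at every position.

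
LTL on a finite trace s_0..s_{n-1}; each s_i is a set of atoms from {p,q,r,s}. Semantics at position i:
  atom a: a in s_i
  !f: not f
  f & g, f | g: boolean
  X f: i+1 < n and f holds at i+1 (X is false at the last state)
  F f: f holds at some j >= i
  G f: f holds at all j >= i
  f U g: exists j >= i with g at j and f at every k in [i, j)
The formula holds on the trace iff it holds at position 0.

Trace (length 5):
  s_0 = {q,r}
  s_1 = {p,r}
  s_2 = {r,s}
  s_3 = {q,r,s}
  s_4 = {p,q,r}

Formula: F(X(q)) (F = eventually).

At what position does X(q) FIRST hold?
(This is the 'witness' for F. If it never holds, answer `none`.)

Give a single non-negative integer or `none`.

Answer: 2

Derivation:
s_0={q,r}: X(q)=False q=True
s_1={p,r}: X(q)=False q=False
s_2={r,s}: X(q)=True q=False
s_3={q,r,s}: X(q)=True q=True
s_4={p,q,r}: X(q)=False q=True
F(X(q)) holds; first witness at position 2.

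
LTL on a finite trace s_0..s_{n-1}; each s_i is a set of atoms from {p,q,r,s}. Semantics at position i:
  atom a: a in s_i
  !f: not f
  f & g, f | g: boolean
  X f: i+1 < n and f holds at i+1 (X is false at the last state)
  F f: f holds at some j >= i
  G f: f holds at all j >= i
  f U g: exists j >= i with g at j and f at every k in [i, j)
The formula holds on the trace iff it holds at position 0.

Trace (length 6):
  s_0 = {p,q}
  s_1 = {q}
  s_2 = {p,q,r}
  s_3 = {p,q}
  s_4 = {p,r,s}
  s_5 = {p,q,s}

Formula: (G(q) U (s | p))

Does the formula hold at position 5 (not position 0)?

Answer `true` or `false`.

Answer: true

Derivation:
s_0={p,q}: (G(q) U (s | p))=True G(q)=False q=True (s | p)=True s=False p=True
s_1={q}: (G(q) U (s | p))=False G(q)=False q=True (s | p)=False s=False p=False
s_2={p,q,r}: (G(q) U (s | p))=True G(q)=False q=True (s | p)=True s=False p=True
s_3={p,q}: (G(q) U (s | p))=True G(q)=False q=True (s | p)=True s=False p=True
s_4={p,r,s}: (G(q) U (s | p))=True G(q)=False q=False (s | p)=True s=True p=True
s_5={p,q,s}: (G(q) U (s | p))=True G(q)=True q=True (s | p)=True s=True p=True
Evaluating at position 5: result = True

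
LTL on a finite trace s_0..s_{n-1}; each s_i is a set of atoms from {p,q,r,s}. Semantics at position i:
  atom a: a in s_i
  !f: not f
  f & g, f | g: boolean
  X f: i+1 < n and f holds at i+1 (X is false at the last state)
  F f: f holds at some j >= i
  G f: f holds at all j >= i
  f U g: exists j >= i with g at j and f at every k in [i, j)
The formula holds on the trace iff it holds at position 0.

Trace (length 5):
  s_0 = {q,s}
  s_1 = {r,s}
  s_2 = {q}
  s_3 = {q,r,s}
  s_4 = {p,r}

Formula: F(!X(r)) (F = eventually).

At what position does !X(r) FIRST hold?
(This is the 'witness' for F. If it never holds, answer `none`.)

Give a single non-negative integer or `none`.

Answer: 1

Derivation:
s_0={q,s}: !X(r)=False X(r)=True r=False
s_1={r,s}: !X(r)=True X(r)=False r=True
s_2={q}: !X(r)=False X(r)=True r=False
s_3={q,r,s}: !X(r)=False X(r)=True r=True
s_4={p,r}: !X(r)=True X(r)=False r=True
F(!X(r)) holds; first witness at position 1.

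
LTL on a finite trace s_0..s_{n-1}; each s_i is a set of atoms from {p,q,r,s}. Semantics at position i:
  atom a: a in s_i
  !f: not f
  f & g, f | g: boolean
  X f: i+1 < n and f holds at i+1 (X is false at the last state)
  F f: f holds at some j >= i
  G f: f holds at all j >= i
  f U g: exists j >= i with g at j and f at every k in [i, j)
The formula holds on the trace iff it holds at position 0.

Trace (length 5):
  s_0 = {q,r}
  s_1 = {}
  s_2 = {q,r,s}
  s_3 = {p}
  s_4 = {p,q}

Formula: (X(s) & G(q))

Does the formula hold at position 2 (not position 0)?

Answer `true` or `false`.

Answer: false

Derivation:
s_0={q,r}: (X(s) & G(q))=False X(s)=False s=False G(q)=False q=True
s_1={}: (X(s) & G(q))=False X(s)=True s=False G(q)=False q=False
s_2={q,r,s}: (X(s) & G(q))=False X(s)=False s=True G(q)=False q=True
s_3={p}: (X(s) & G(q))=False X(s)=False s=False G(q)=False q=False
s_4={p,q}: (X(s) & G(q))=False X(s)=False s=False G(q)=True q=True
Evaluating at position 2: result = False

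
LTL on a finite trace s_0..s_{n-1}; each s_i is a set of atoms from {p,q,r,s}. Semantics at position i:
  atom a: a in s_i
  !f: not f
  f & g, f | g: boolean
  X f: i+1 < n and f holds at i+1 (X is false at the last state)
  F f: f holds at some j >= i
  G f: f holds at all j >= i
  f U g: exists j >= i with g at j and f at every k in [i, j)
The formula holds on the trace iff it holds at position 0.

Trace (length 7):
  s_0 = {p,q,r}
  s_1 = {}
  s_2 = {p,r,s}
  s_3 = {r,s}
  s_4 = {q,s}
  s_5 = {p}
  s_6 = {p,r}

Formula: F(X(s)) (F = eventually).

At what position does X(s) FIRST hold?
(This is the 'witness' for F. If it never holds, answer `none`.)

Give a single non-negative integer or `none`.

s_0={p,q,r}: X(s)=False s=False
s_1={}: X(s)=True s=False
s_2={p,r,s}: X(s)=True s=True
s_3={r,s}: X(s)=True s=True
s_4={q,s}: X(s)=False s=True
s_5={p}: X(s)=False s=False
s_6={p,r}: X(s)=False s=False
F(X(s)) holds; first witness at position 1.

Answer: 1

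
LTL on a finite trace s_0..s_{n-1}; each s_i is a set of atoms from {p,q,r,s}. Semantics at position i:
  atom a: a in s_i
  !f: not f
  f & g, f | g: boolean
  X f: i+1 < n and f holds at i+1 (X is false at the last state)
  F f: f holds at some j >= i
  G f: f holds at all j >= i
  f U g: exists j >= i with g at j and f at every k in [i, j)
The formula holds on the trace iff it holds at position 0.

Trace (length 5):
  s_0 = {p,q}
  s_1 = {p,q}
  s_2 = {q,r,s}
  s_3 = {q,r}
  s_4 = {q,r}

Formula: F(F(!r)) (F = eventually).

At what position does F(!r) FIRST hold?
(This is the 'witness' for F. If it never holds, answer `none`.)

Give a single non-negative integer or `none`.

Answer: 0

Derivation:
s_0={p,q}: F(!r)=True !r=True r=False
s_1={p,q}: F(!r)=True !r=True r=False
s_2={q,r,s}: F(!r)=False !r=False r=True
s_3={q,r}: F(!r)=False !r=False r=True
s_4={q,r}: F(!r)=False !r=False r=True
F(F(!r)) holds; first witness at position 0.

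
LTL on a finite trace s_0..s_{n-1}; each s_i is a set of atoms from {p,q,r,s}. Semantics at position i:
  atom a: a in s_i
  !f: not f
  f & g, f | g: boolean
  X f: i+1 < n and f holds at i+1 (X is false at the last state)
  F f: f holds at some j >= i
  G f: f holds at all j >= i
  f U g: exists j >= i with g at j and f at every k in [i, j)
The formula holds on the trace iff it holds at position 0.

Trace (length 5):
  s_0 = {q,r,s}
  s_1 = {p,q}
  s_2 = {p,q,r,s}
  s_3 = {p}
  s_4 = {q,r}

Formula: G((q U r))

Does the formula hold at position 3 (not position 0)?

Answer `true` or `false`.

Answer: false

Derivation:
s_0={q,r,s}: G((q U r))=False (q U r)=True q=True r=True
s_1={p,q}: G((q U r))=False (q U r)=True q=True r=False
s_2={p,q,r,s}: G((q U r))=False (q U r)=True q=True r=True
s_3={p}: G((q U r))=False (q U r)=False q=False r=False
s_4={q,r}: G((q U r))=True (q U r)=True q=True r=True
Evaluating at position 3: result = False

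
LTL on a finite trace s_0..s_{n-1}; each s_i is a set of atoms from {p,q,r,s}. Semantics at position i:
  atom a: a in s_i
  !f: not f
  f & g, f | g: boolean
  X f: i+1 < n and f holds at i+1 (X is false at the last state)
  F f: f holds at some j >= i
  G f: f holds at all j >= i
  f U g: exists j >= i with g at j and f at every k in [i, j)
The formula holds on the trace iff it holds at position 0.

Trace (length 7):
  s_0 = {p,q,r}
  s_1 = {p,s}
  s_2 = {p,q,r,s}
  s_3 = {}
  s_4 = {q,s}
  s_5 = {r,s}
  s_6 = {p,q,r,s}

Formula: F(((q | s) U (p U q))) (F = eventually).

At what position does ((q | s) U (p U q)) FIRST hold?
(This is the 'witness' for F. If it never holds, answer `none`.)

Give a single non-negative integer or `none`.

s_0={p,q,r}: ((q | s) U (p U q))=True (q | s)=True q=True s=False (p U q)=True p=True
s_1={p,s}: ((q | s) U (p U q))=True (q | s)=True q=False s=True (p U q)=True p=True
s_2={p,q,r,s}: ((q | s) U (p U q))=True (q | s)=True q=True s=True (p U q)=True p=True
s_3={}: ((q | s) U (p U q))=False (q | s)=False q=False s=False (p U q)=False p=False
s_4={q,s}: ((q | s) U (p U q))=True (q | s)=True q=True s=True (p U q)=True p=False
s_5={r,s}: ((q | s) U (p U q))=True (q | s)=True q=False s=True (p U q)=False p=False
s_6={p,q,r,s}: ((q | s) U (p U q))=True (q | s)=True q=True s=True (p U q)=True p=True
F(((q | s) U (p U q))) holds; first witness at position 0.

Answer: 0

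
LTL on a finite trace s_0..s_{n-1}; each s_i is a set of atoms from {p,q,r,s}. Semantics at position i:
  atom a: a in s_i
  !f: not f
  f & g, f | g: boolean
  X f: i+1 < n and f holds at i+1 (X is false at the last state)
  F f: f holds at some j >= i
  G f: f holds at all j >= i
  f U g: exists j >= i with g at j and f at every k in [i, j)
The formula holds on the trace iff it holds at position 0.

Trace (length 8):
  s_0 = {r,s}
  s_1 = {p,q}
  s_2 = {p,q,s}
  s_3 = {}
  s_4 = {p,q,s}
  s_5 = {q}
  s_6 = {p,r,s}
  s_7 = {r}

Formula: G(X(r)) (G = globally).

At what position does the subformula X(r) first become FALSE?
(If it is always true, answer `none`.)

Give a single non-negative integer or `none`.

s_0={r,s}: X(r)=False r=True
s_1={p,q}: X(r)=False r=False
s_2={p,q,s}: X(r)=False r=False
s_3={}: X(r)=False r=False
s_4={p,q,s}: X(r)=False r=False
s_5={q}: X(r)=True r=False
s_6={p,r,s}: X(r)=True r=True
s_7={r}: X(r)=False r=True
G(X(r)) holds globally = False
First violation at position 0.

Answer: 0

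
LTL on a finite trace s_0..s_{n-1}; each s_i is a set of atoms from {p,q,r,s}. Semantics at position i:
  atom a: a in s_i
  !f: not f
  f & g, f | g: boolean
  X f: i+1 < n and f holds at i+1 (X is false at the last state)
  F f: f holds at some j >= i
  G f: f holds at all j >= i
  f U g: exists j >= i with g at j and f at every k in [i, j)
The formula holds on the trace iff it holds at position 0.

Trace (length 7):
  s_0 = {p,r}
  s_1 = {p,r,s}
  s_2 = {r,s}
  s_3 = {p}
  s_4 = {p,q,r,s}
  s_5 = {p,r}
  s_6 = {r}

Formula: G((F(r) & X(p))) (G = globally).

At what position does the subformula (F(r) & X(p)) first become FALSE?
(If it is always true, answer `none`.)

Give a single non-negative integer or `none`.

s_0={p,r}: (F(r) & X(p))=True F(r)=True r=True X(p)=True p=True
s_1={p,r,s}: (F(r) & X(p))=False F(r)=True r=True X(p)=False p=True
s_2={r,s}: (F(r) & X(p))=True F(r)=True r=True X(p)=True p=False
s_3={p}: (F(r) & X(p))=True F(r)=True r=False X(p)=True p=True
s_4={p,q,r,s}: (F(r) & X(p))=True F(r)=True r=True X(p)=True p=True
s_5={p,r}: (F(r) & X(p))=False F(r)=True r=True X(p)=False p=True
s_6={r}: (F(r) & X(p))=False F(r)=True r=True X(p)=False p=False
G((F(r) & X(p))) holds globally = False
First violation at position 1.

Answer: 1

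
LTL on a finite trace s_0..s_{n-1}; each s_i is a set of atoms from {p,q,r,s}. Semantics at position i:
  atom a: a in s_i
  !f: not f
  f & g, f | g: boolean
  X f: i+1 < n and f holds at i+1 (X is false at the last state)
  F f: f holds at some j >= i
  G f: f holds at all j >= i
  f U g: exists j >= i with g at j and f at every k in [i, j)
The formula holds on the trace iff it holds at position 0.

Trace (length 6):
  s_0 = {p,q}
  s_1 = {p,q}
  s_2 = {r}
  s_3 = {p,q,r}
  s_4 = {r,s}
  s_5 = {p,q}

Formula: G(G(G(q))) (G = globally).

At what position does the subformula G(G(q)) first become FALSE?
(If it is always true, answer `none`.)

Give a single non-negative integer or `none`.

Answer: 0

Derivation:
s_0={p,q}: G(G(q))=False G(q)=False q=True
s_1={p,q}: G(G(q))=False G(q)=False q=True
s_2={r}: G(G(q))=False G(q)=False q=False
s_3={p,q,r}: G(G(q))=False G(q)=False q=True
s_4={r,s}: G(G(q))=False G(q)=False q=False
s_5={p,q}: G(G(q))=True G(q)=True q=True
G(G(G(q))) holds globally = False
First violation at position 0.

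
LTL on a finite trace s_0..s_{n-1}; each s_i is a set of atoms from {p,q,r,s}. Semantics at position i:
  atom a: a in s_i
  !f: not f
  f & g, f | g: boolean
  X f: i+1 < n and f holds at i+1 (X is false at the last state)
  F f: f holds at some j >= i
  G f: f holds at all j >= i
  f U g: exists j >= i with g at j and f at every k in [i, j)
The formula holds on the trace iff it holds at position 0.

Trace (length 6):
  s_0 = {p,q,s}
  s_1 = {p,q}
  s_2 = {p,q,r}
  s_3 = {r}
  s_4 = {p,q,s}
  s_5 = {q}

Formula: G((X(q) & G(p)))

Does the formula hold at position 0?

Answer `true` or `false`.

s_0={p,q,s}: G((X(q) & G(p)))=False (X(q) & G(p))=False X(q)=True q=True G(p)=False p=True
s_1={p,q}: G((X(q) & G(p)))=False (X(q) & G(p))=False X(q)=True q=True G(p)=False p=True
s_2={p,q,r}: G((X(q) & G(p)))=False (X(q) & G(p))=False X(q)=False q=True G(p)=False p=True
s_3={r}: G((X(q) & G(p)))=False (X(q) & G(p))=False X(q)=True q=False G(p)=False p=False
s_4={p,q,s}: G((X(q) & G(p)))=False (X(q) & G(p))=False X(q)=True q=True G(p)=False p=True
s_5={q}: G((X(q) & G(p)))=False (X(q) & G(p))=False X(q)=False q=True G(p)=False p=False

Answer: false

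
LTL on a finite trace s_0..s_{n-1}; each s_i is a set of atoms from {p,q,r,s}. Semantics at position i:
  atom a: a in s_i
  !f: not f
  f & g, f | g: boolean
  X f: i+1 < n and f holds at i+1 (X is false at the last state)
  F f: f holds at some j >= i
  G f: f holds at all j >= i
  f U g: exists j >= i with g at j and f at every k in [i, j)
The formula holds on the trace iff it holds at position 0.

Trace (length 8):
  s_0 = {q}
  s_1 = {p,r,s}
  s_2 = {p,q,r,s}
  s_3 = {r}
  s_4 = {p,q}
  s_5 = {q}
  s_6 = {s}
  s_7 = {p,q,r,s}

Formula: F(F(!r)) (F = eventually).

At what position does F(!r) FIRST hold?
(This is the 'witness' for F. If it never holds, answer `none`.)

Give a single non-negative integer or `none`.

s_0={q}: F(!r)=True !r=True r=False
s_1={p,r,s}: F(!r)=True !r=False r=True
s_2={p,q,r,s}: F(!r)=True !r=False r=True
s_3={r}: F(!r)=True !r=False r=True
s_4={p,q}: F(!r)=True !r=True r=False
s_5={q}: F(!r)=True !r=True r=False
s_6={s}: F(!r)=True !r=True r=False
s_7={p,q,r,s}: F(!r)=False !r=False r=True
F(F(!r)) holds; first witness at position 0.

Answer: 0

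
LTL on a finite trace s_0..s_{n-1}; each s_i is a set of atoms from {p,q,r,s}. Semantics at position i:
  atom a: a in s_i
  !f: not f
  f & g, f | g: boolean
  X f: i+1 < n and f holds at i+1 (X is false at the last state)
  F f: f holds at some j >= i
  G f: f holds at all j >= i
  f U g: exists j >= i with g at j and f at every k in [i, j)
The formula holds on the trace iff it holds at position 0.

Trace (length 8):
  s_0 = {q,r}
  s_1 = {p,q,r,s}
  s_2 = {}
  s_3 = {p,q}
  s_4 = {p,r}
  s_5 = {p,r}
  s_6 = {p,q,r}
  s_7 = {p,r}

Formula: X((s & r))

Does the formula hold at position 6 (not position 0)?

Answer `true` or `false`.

s_0={q,r}: X((s & r))=True (s & r)=False s=False r=True
s_1={p,q,r,s}: X((s & r))=False (s & r)=True s=True r=True
s_2={}: X((s & r))=False (s & r)=False s=False r=False
s_3={p,q}: X((s & r))=False (s & r)=False s=False r=False
s_4={p,r}: X((s & r))=False (s & r)=False s=False r=True
s_5={p,r}: X((s & r))=False (s & r)=False s=False r=True
s_6={p,q,r}: X((s & r))=False (s & r)=False s=False r=True
s_7={p,r}: X((s & r))=False (s & r)=False s=False r=True
Evaluating at position 6: result = False

Answer: false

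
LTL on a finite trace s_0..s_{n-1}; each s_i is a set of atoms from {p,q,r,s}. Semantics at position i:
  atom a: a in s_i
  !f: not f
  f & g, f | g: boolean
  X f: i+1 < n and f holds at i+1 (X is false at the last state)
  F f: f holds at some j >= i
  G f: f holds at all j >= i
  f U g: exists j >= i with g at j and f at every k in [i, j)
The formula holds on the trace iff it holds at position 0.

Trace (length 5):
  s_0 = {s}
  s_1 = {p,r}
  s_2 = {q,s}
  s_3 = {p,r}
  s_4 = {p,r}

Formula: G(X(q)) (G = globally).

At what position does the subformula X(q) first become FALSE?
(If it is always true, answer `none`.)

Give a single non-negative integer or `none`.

s_0={s}: X(q)=False q=False
s_1={p,r}: X(q)=True q=False
s_2={q,s}: X(q)=False q=True
s_3={p,r}: X(q)=False q=False
s_4={p,r}: X(q)=False q=False
G(X(q)) holds globally = False
First violation at position 0.

Answer: 0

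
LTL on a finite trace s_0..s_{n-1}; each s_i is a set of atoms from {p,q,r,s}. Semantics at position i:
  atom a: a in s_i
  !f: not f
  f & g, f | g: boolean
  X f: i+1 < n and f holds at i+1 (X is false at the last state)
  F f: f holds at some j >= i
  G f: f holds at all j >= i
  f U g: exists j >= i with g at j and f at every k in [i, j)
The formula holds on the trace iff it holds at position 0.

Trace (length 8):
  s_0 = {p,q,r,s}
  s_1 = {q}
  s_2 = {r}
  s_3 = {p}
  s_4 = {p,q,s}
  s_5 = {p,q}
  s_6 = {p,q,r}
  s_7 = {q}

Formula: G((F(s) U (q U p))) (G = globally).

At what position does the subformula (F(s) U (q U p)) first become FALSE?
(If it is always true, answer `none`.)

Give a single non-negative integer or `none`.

Answer: 7

Derivation:
s_0={p,q,r,s}: (F(s) U (q U p))=True F(s)=True s=True (q U p)=True q=True p=True
s_1={q}: (F(s) U (q U p))=True F(s)=True s=False (q U p)=False q=True p=False
s_2={r}: (F(s) U (q U p))=True F(s)=True s=False (q U p)=False q=False p=False
s_3={p}: (F(s) U (q U p))=True F(s)=True s=False (q U p)=True q=False p=True
s_4={p,q,s}: (F(s) U (q U p))=True F(s)=True s=True (q U p)=True q=True p=True
s_5={p,q}: (F(s) U (q U p))=True F(s)=False s=False (q U p)=True q=True p=True
s_6={p,q,r}: (F(s) U (q U p))=True F(s)=False s=False (q U p)=True q=True p=True
s_7={q}: (F(s) U (q U p))=False F(s)=False s=False (q U p)=False q=True p=False
G((F(s) U (q U p))) holds globally = False
First violation at position 7.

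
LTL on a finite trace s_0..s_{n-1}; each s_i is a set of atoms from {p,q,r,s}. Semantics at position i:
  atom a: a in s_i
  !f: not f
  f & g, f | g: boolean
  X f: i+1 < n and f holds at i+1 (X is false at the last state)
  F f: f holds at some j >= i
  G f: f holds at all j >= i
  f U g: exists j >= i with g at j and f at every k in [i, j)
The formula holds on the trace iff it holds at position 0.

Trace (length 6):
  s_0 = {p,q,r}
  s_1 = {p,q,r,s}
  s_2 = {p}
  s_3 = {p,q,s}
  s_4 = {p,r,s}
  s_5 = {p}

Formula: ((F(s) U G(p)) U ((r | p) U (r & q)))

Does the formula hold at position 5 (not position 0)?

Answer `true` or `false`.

s_0={p,q,r}: ((F(s) U G(p)) U ((r | p) U (r & q)))=True (F(s) U G(p))=True F(s)=True s=False G(p)=True p=True ((r | p) U (r & q))=True (r | p)=True r=True (r & q)=True q=True
s_1={p,q,r,s}: ((F(s) U G(p)) U ((r | p) U (r & q)))=True (F(s) U G(p))=True F(s)=True s=True G(p)=True p=True ((r | p) U (r & q))=True (r | p)=True r=True (r & q)=True q=True
s_2={p}: ((F(s) U G(p)) U ((r | p) U (r & q)))=False (F(s) U G(p))=True F(s)=True s=False G(p)=True p=True ((r | p) U (r & q))=False (r | p)=True r=False (r & q)=False q=False
s_3={p,q,s}: ((F(s) U G(p)) U ((r | p) U (r & q)))=False (F(s) U G(p))=True F(s)=True s=True G(p)=True p=True ((r | p) U (r & q))=False (r | p)=True r=False (r & q)=False q=True
s_4={p,r,s}: ((F(s) U G(p)) U ((r | p) U (r & q)))=False (F(s) U G(p))=True F(s)=True s=True G(p)=True p=True ((r | p) U (r & q))=False (r | p)=True r=True (r & q)=False q=False
s_5={p}: ((F(s) U G(p)) U ((r | p) U (r & q)))=False (F(s) U G(p))=True F(s)=False s=False G(p)=True p=True ((r | p) U (r & q))=False (r | p)=True r=False (r & q)=False q=False
Evaluating at position 5: result = False

Answer: false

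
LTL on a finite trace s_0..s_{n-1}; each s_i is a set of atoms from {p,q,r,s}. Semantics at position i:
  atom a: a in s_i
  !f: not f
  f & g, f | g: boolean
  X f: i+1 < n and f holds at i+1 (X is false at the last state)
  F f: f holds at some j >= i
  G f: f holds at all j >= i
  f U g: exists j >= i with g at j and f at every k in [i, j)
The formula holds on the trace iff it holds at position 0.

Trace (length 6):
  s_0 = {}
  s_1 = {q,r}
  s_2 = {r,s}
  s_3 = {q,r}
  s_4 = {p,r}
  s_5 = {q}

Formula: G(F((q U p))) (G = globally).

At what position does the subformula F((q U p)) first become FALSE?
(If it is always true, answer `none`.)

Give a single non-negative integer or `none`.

s_0={}: F((q U p))=True (q U p)=False q=False p=False
s_1={q,r}: F((q U p))=True (q U p)=False q=True p=False
s_2={r,s}: F((q U p))=True (q U p)=False q=False p=False
s_3={q,r}: F((q U p))=True (q U p)=True q=True p=False
s_4={p,r}: F((q U p))=True (q U p)=True q=False p=True
s_5={q}: F((q U p))=False (q U p)=False q=True p=False
G(F((q U p))) holds globally = False
First violation at position 5.

Answer: 5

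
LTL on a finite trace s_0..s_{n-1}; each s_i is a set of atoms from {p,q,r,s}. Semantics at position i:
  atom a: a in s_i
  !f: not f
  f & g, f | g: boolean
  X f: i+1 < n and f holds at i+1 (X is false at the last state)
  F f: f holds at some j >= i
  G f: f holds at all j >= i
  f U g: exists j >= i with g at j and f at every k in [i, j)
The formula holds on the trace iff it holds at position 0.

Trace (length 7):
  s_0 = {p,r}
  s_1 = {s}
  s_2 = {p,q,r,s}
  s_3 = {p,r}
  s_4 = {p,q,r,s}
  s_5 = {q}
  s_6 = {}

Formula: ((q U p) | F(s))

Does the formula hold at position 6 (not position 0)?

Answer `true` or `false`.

Answer: false

Derivation:
s_0={p,r}: ((q U p) | F(s))=True (q U p)=True q=False p=True F(s)=True s=False
s_1={s}: ((q U p) | F(s))=True (q U p)=False q=False p=False F(s)=True s=True
s_2={p,q,r,s}: ((q U p) | F(s))=True (q U p)=True q=True p=True F(s)=True s=True
s_3={p,r}: ((q U p) | F(s))=True (q U p)=True q=False p=True F(s)=True s=False
s_4={p,q,r,s}: ((q U p) | F(s))=True (q U p)=True q=True p=True F(s)=True s=True
s_5={q}: ((q U p) | F(s))=False (q U p)=False q=True p=False F(s)=False s=False
s_6={}: ((q U p) | F(s))=False (q U p)=False q=False p=False F(s)=False s=False
Evaluating at position 6: result = False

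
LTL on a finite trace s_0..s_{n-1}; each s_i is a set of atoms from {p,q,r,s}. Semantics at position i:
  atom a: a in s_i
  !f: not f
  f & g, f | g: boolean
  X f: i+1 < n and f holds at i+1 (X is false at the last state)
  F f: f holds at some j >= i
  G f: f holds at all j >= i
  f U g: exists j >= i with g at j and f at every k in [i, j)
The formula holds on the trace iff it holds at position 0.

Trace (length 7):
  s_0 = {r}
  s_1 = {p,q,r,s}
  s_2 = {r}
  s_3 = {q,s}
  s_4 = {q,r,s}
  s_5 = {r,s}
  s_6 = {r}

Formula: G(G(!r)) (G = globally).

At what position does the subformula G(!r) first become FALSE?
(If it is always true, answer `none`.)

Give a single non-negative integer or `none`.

Answer: 0

Derivation:
s_0={r}: G(!r)=False !r=False r=True
s_1={p,q,r,s}: G(!r)=False !r=False r=True
s_2={r}: G(!r)=False !r=False r=True
s_3={q,s}: G(!r)=False !r=True r=False
s_4={q,r,s}: G(!r)=False !r=False r=True
s_5={r,s}: G(!r)=False !r=False r=True
s_6={r}: G(!r)=False !r=False r=True
G(G(!r)) holds globally = False
First violation at position 0.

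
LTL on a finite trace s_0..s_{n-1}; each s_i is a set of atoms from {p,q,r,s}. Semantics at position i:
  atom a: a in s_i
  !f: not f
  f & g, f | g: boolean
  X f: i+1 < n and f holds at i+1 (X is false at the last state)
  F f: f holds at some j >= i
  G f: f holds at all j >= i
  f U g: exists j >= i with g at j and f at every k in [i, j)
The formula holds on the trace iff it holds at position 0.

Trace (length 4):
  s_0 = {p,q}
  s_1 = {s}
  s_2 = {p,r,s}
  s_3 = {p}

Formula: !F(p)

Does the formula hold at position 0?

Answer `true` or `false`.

Answer: false

Derivation:
s_0={p,q}: !F(p)=False F(p)=True p=True
s_1={s}: !F(p)=False F(p)=True p=False
s_2={p,r,s}: !F(p)=False F(p)=True p=True
s_3={p}: !F(p)=False F(p)=True p=True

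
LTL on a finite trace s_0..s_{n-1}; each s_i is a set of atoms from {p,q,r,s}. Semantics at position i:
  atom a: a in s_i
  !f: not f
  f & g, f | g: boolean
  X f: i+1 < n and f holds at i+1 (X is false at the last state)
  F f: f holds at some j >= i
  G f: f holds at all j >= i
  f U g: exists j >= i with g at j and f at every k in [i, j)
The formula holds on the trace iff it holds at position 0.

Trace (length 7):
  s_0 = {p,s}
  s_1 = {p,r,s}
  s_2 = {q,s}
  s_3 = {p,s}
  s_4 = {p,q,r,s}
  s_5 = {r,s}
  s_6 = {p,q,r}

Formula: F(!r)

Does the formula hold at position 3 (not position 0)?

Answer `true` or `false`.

s_0={p,s}: F(!r)=True !r=True r=False
s_1={p,r,s}: F(!r)=True !r=False r=True
s_2={q,s}: F(!r)=True !r=True r=False
s_3={p,s}: F(!r)=True !r=True r=False
s_4={p,q,r,s}: F(!r)=False !r=False r=True
s_5={r,s}: F(!r)=False !r=False r=True
s_6={p,q,r}: F(!r)=False !r=False r=True
Evaluating at position 3: result = True

Answer: true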